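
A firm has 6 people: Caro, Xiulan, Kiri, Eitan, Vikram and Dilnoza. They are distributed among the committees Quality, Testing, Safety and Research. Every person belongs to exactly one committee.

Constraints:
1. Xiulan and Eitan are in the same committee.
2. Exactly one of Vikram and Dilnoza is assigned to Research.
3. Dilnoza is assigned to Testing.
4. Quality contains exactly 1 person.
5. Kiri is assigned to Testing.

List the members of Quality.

Quality = {Caro}

From (3): Dilnoza ∈ Testing.
From (5): Kiri ∈ Testing.
(2) (exactly one): Vikram ∈ Research.
Suppose Caro ∉ Quality: no assignment then satisfies all the clues, so Caro ∈ Quality.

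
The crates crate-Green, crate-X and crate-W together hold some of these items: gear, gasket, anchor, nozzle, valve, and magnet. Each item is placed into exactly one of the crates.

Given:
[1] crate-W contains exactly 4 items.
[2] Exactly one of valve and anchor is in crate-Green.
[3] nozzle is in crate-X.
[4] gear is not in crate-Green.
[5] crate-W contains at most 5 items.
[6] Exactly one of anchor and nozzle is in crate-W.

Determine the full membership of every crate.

crate-Green = {valve}; crate-X = {nozzle}; crate-W = {anchor, gasket, gear, magnet}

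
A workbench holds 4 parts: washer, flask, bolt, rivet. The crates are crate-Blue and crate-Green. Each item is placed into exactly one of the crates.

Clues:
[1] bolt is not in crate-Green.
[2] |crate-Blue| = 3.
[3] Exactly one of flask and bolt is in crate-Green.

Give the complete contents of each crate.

From (1): bolt ∉ crate-Green.
(3) (exactly one): flask ∈ crate-Green.
Only one crate left: bolt ∈ crate-Blue.
(2): only 3 candidates remain for crate-Blue, so all are in.

crate-Blue = {bolt, rivet, washer}; crate-Green = {flask}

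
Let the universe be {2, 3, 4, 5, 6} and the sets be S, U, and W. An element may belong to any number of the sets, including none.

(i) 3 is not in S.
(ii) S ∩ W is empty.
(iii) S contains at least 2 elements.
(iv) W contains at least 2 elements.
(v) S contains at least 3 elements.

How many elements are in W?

2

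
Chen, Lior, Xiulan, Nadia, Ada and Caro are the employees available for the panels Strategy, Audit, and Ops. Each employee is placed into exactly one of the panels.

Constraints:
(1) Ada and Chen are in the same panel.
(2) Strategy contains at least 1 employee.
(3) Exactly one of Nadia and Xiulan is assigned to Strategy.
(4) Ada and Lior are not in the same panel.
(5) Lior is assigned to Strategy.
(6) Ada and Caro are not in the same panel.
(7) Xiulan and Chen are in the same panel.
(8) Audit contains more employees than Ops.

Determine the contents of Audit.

Audit = {Ada, Chen, Xiulan}

From (5): Lior ∈ Strategy.
(4): Ada ∉ Strategy.
(1): Chen matches Ada: Chen ∉ Strategy.
(7): Xiulan matches Chen: Xiulan ∉ Strategy.
(3) (exactly one): Nadia ∈ Strategy.
Suppose Chen ∉ Audit: no assignment then satisfies all the clues, so Chen ∈ Audit.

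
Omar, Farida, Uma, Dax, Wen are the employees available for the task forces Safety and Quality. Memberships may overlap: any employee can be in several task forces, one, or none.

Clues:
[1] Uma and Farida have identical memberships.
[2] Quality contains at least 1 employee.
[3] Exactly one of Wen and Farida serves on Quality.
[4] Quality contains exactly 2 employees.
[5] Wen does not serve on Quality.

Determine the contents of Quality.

From (5): Wen ∉ Quality.
(3) (exactly one): Farida ∈ Quality.
(1): Uma matches Farida: Uma ∈ Quality.
(4): Quality already has 2, so the rest are out.

Quality = {Farida, Uma}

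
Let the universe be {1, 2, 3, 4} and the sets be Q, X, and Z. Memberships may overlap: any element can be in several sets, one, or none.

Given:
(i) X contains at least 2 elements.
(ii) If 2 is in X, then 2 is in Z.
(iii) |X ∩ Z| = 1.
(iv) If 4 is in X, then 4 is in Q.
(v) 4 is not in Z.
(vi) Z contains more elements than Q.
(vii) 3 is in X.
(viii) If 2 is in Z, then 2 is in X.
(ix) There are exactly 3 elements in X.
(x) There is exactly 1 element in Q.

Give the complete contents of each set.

Q = {4}; X = {2, 3, 4}; Z = {1, 2}

From (v): 4 ∉ Z.
From (vii): 3 ∈ X.
Suppose 1 ∈ Q: no assignment then satisfies all the clues, so 1 ∉ Q.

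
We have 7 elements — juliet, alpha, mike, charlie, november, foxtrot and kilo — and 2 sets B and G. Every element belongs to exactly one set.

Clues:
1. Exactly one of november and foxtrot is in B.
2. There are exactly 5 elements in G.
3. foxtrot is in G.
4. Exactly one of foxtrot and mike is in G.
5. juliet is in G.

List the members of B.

From (3): foxtrot ∈ G.
From (5): juliet ∈ G.
(1) (exactly one): november ∈ B.
(4) (exactly one): mike ∉ G.
Only one set left: mike ∈ B.
(2): only 5 candidates remain for G, so all are in.

B = {mike, november}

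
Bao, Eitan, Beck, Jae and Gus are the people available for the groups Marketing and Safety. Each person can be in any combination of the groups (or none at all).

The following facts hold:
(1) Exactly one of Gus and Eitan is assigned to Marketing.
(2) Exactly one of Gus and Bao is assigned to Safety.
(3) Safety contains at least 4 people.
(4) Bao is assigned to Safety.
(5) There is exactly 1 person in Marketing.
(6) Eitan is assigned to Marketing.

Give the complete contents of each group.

Marketing = {Eitan}; Safety = {Bao, Beck, Eitan, Jae}

From (4): Bao ∈ Safety.
From (6): Eitan ∈ Marketing.
(1) (exactly one): Gus ∉ Marketing.
(2) (exactly one): Gus ∉ Safety.
(3): only 4 candidates remain for Safety, so all are in.
(5): Marketing already has 1, so the rest are out.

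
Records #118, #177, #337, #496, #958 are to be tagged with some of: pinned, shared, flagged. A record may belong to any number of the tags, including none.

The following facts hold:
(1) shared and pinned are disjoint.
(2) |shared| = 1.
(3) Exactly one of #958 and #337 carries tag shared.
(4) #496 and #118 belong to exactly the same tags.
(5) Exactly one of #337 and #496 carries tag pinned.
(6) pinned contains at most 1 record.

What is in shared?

shared = {#958}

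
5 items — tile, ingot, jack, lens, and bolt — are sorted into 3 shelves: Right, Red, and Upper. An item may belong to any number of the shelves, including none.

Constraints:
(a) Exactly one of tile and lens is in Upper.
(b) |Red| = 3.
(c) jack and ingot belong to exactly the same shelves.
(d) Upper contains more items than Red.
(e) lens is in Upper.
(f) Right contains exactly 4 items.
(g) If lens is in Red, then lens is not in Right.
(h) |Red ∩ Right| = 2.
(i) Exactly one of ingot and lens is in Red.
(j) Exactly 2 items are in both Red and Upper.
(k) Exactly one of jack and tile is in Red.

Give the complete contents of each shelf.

Right = {bolt, ingot, jack, tile}; Red = {bolt, lens, tile}; Upper = {bolt, ingot, jack, lens}

From (e): lens ∈ Upper.
(a) (exactly one): tile ∉ Upper.
Suppose tile ∉ Right: no assignment then satisfies all the clues, so tile ∈ Right.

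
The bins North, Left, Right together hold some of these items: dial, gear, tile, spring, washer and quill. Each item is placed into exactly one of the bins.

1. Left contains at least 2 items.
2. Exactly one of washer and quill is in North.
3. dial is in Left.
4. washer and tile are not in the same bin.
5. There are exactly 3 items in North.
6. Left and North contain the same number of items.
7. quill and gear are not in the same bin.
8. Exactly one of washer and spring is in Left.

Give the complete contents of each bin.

North = {quill, spring, tile}; Left = {dial, gear, washer}; Right = {}

From (3): dial ∈ Left.
Suppose gear ∈ North: no assignment then satisfies all the clues, so gear ∉ North.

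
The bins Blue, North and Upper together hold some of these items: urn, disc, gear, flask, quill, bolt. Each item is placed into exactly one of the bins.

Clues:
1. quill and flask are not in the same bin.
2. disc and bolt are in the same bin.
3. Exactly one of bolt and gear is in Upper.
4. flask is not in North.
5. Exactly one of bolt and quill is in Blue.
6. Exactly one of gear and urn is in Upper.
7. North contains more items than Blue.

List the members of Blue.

Blue = {quill}

From (4): flask ∉ North.
Suppose urn ∈ Blue: no assignment then satisfies all the clues, so urn ∉ Blue.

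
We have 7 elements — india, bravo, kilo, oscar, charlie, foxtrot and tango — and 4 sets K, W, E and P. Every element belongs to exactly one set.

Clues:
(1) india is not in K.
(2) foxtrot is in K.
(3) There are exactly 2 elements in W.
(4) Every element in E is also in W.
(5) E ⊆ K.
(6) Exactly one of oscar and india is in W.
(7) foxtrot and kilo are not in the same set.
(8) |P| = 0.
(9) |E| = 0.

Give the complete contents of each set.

From (1): india ∉ K.
From (2): foxtrot ∈ K.
(5) contrapositive: india ∉ E.
(7): kilo ∉ K.
(8): P already has 0, so the rest are out.
(9): E already has 0, so the rest are out.
Only one set left: india ∈ W.
Only one set left: kilo ∈ W.
(3): W already has 2, so the rest are out.
Only one set left: bravo ∈ K.
Only one set left: oscar ∈ K.
Only one set left: tango ∈ K.

K = {bravo, charlie, foxtrot, oscar, tango}; W = {india, kilo}; E = {}; P = {}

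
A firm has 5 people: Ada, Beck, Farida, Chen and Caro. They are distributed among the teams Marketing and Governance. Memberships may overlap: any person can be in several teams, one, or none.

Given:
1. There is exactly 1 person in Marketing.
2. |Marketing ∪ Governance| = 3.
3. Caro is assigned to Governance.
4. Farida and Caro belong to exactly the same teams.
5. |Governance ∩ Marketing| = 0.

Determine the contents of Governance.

Governance = {Caro, Farida}

From (3): Caro ∈ Governance.
(4): Farida matches Caro: Farida ∈ Governance.
Suppose Ada ∈ Governance: no assignment then satisfies all the clues, so Ada ∉ Governance.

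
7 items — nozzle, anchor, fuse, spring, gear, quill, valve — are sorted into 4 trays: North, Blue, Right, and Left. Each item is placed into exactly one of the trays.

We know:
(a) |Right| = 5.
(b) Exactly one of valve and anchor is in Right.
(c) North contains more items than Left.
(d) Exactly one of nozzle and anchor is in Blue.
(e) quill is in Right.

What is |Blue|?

1

From (e): quill ∈ Right.
Suppose nozzle ∈ Left: no assignment then satisfies all the clues, so nozzle ∉ Left.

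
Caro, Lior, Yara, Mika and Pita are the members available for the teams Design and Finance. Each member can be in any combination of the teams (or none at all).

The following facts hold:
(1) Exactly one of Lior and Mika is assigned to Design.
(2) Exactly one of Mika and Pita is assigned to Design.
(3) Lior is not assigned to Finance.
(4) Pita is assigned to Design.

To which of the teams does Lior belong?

From (3): Lior ∉ Finance.
From (4): Pita ∈ Design.
(2) (exactly one): Mika ∉ Design.
(1) (exactly one): Lior ∈ Design.

Lior: Design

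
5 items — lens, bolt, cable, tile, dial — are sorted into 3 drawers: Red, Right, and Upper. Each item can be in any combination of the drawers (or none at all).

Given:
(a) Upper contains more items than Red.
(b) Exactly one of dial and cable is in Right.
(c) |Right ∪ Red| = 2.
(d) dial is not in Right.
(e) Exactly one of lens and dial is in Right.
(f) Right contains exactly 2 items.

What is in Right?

From (d): dial ∉ Right.
(b) (exactly one): cable ∈ Right.
(e) (exactly one): lens ∈ Right.
(f): Right already has 2, so the rest are out.

Right = {cable, lens}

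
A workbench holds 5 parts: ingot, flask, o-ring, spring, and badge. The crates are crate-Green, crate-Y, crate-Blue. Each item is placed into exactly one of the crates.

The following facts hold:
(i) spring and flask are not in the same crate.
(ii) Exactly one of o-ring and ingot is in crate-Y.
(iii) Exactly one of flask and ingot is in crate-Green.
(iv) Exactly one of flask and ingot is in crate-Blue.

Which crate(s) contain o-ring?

o-ring: crate-Y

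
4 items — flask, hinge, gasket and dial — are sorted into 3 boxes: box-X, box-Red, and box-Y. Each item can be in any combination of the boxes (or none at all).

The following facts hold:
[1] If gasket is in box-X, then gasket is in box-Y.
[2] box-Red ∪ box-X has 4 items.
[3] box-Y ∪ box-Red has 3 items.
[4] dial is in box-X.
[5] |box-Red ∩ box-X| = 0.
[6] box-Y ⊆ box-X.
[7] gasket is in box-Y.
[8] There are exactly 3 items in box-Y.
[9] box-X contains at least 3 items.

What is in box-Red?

box-Red = {}

From (4): dial ∈ box-X.
From (7): gasket ∈ box-Y.
(6) with gasket ∈ box-Y: gasket ∈ box-X.
Suppose flask ∈ box-Red: no assignment then satisfies all the clues, so flask ∉ box-Red.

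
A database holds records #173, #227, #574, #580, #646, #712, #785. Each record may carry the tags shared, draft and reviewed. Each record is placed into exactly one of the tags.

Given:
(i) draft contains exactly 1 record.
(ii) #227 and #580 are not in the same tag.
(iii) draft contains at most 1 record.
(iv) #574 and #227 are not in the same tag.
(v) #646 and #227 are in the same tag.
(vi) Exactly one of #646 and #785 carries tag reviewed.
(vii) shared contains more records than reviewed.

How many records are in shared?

4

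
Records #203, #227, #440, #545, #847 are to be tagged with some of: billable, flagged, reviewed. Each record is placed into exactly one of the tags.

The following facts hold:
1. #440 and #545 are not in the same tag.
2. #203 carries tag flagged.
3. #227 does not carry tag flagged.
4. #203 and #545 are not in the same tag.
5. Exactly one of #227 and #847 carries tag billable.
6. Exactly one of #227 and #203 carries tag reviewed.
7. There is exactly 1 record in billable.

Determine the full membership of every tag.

From (2): #203 ∈ flagged.
From (3): #227 ∉ flagged.
(4): #545 ∉ flagged.
(6) (exactly one): #227 ∈ reviewed.
(5) (exactly one): #847 ∈ billable.
(7): billable already has 1, so the rest are out.
Only one tag left: #545 ∈ reviewed.
(1): #440 ∉ reviewed.
Only one tag left: #440 ∈ flagged.

billable = {#847}; flagged = {#203, #440}; reviewed = {#227, #545}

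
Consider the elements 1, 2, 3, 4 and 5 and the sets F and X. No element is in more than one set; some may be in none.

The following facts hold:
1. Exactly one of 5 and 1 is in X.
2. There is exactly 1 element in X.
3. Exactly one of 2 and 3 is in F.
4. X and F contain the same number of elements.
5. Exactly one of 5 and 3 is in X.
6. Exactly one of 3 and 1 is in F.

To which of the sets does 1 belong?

1: none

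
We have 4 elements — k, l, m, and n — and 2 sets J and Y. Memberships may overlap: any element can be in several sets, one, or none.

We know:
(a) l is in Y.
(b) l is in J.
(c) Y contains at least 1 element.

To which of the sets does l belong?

l: J, Y

From (a): l ∈ Y.
From (b): l ∈ J.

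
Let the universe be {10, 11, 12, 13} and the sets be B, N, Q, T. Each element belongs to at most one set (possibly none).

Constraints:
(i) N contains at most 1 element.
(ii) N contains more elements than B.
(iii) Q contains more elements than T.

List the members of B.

B = {}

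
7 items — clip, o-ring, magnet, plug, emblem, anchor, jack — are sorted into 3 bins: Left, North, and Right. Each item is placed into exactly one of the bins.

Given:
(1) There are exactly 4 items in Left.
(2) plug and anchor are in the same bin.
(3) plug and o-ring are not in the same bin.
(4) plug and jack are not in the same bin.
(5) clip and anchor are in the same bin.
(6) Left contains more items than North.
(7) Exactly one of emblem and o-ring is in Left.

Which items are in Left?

Left = {anchor, clip, emblem, plug}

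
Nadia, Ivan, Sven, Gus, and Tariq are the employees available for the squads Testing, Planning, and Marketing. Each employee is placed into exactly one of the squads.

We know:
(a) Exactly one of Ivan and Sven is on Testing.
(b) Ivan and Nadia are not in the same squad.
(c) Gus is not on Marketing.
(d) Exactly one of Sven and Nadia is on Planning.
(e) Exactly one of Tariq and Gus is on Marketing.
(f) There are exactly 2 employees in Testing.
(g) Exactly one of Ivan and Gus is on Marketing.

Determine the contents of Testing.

From (c): Gus ∉ Marketing.
(e) (exactly one): Tariq ∈ Marketing.
(g) (exactly one): Ivan ∈ Marketing.
(a) (exactly one): Sven ∈ Testing.
(b): Nadia ∉ Marketing.
(d) (exactly one): Nadia ∈ Planning.
(f): only 2 candidates remain for Testing, so all are in.

Testing = {Gus, Sven}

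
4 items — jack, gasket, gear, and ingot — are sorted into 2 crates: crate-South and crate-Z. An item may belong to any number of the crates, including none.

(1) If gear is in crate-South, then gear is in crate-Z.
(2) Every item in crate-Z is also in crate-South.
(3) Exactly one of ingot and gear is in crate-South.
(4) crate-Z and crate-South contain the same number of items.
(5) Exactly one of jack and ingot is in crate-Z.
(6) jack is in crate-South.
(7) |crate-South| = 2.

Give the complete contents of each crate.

crate-South = {gear, jack}; crate-Z = {gear, jack}

From (6): jack ∈ crate-South.
Suppose jack ∉ crate-Z: no assignment then satisfies all the clues, so jack ∈ crate-Z.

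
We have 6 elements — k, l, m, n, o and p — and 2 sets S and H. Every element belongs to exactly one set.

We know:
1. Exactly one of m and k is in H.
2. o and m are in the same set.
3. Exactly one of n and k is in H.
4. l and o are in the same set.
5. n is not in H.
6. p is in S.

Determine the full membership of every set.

From (5): n ∉ H.
From (6): p ∈ S.
(3) (exactly one): k ∈ H.
Only one set left: n ∈ S.
(1) (exactly one): m ∉ H.
(2): o matches m: o ∉ H.
(4): l matches o: l ∉ H.
Only one set left: l ∈ S.
Only one set left: m ∈ S.
Only one set left: o ∈ S.

S = {l, m, n, o, p}; H = {k}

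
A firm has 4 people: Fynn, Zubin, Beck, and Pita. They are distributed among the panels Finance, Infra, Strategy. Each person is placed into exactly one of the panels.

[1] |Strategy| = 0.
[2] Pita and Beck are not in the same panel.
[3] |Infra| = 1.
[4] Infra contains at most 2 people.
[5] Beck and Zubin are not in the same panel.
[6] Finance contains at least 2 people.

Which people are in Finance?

Finance = {Fynn, Pita, Zubin}

(1): Strategy already has 0, so the rest are out.
Suppose Fynn ∉ Finance: no assignment then satisfies all the clues, so Fynn ∈ Finance.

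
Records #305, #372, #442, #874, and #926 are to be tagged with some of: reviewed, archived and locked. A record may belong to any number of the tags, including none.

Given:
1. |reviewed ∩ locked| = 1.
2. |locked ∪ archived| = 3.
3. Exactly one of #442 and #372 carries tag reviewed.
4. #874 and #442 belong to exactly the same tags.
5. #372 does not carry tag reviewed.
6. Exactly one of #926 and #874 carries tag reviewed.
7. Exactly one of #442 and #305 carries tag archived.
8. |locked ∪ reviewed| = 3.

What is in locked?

locked = {#305}

From (5): #372 ∉ reviewed.
(3) (exactly one): #442 ∈ reviewed.
(4): #874 matches #442: #874 ∈ reviewed.
(6) (exactly one): #926 ∉ reviewed.
Suppose #305 ∉ locked: no assignment then satisfies all the clues, so #305 ∈ locked.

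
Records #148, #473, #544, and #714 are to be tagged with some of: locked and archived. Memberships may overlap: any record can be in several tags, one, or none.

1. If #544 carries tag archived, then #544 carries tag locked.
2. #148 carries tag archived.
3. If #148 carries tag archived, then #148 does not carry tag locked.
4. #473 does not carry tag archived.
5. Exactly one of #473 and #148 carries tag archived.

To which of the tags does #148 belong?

#148: archived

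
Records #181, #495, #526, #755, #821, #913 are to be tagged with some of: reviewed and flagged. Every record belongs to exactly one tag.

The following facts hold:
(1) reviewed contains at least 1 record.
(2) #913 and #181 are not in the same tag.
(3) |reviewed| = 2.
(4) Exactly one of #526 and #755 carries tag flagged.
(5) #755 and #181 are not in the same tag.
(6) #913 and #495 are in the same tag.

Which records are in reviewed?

reviewed = {#181, #526}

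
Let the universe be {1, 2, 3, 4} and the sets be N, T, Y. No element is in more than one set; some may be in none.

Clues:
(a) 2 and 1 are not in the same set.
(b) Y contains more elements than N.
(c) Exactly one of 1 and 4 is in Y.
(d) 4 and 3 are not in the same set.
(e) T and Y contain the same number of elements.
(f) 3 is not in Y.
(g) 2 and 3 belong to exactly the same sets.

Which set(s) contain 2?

2: none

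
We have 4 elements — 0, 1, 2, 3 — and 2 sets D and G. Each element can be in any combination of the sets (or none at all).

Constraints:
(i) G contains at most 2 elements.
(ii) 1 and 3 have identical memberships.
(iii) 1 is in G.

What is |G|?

From (iii): 1 ∈ G.
(ii): 3 matches 1: 3 ∈ G.
(i): G already has 2, so the rest are out.

2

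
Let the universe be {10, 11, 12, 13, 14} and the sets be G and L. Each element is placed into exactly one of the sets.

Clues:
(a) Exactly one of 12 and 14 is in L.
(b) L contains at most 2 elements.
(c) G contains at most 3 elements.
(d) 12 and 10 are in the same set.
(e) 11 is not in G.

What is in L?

L = {11, 14}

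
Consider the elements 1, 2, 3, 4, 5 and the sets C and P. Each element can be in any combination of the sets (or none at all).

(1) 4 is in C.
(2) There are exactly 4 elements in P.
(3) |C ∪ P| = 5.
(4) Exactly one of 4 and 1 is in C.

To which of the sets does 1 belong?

From (1): 4 ∈ C.
(4) (exactly one): 1 ∉ C.
Suppose 1 ∉ P: no assignment then satisfies all the clues, so 1 ∈ P.

1: P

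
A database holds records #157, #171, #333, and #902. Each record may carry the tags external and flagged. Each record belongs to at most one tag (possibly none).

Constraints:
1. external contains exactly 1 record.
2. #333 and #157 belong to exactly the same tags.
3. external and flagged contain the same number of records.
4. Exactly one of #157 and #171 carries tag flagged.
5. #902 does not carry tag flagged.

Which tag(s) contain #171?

#171: flagged

From (5): #902 ∉ flagged.
Suppose #171 ∈ external: no assignment then satisfies all the clues, so #171 ∉ external.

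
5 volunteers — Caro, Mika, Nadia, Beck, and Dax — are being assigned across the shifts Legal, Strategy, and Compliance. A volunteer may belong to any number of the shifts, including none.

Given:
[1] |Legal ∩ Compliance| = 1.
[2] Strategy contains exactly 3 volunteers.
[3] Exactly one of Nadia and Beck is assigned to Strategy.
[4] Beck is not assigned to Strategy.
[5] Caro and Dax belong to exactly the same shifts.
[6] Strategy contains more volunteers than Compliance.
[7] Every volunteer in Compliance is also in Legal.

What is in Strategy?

Strategy = {Caro, Dax, Nadia}

From (4): Beck ∉ Strategy.
(3) (exactly one): Nadia ∈ Strategy.
Suppose Caro ∉ Strategy: no assignment then satisfies all the clues, so Caro ∈ Strategy.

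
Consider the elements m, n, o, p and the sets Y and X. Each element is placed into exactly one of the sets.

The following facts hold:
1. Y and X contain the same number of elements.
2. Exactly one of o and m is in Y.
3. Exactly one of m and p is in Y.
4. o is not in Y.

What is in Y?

Y = {m, n}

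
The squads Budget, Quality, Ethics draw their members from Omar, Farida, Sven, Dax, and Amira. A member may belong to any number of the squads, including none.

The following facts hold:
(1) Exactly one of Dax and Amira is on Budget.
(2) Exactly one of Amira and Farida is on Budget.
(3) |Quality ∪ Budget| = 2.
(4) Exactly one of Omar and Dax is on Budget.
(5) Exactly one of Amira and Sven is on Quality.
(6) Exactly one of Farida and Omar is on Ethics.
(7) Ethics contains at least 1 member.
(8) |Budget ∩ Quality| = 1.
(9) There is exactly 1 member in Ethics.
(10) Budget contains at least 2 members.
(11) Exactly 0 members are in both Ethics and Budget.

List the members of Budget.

Budget = {Amira, Omar}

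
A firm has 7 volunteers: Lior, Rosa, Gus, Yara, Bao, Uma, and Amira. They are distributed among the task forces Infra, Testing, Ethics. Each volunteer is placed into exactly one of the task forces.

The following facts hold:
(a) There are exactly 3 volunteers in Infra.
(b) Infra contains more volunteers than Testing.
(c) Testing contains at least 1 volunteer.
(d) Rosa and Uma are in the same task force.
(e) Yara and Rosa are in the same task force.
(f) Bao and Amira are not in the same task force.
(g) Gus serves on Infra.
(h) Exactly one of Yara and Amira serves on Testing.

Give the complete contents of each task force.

Infra = {Bao, Gus, Lior}; Testing = {Amira}; Ethics = {Rosa, Uma, Yara}

From (g): Gus ∈ Infra.
Suppose Lior ∉ Infra: no assignment then satisfies all the clues, so Lior ∈ Infra.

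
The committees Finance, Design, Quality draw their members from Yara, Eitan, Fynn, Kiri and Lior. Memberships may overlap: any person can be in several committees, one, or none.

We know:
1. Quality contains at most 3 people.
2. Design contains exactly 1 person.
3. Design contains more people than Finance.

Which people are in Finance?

Finance = {}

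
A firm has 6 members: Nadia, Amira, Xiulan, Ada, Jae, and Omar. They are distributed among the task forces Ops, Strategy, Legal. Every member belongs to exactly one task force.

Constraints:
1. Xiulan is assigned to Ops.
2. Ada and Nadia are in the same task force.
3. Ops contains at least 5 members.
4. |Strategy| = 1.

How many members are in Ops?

5

From (1): Xiulan ∈ Ops.
Suppose Nadia ∉ Ops: no assignment then satisfies all the clues, so Nadia ∈ Ops.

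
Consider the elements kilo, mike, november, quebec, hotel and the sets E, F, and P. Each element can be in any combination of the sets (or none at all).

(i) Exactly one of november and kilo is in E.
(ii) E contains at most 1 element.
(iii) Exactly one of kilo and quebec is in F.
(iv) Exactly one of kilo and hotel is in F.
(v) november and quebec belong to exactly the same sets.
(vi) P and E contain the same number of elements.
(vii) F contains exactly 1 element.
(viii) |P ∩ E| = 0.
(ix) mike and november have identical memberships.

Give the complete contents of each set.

E = {kilo}; F = {kilo}; P = {hotel}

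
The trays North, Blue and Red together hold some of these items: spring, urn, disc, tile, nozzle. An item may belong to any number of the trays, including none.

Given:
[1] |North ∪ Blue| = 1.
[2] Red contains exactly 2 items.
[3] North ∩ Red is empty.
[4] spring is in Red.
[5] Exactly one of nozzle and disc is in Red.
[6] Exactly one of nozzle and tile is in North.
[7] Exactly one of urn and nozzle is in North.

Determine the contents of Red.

Red = {disc, spring}

From (4): spring ∈ Red.
(3) (disjoint): spring ∉ North.
Suppose urn ∈ Red: no assignment then satisfies all the clues, so urn ∉ Red.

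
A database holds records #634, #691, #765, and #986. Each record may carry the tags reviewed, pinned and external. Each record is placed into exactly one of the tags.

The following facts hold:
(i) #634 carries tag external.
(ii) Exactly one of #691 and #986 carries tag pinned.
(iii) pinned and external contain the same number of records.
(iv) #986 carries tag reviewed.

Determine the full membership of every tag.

From (i): #634 ∈ external.
From (iv): #986 ∈ reviewed.
(ii) (exactly one): #691 ∈ pinned.
Suppose #765 ∉ reviewed: no assignment then satisfies all the clues, so #765 ∈ reviewed.

reviewed = {#765, #986}; pinned = {#691}; external = {#634}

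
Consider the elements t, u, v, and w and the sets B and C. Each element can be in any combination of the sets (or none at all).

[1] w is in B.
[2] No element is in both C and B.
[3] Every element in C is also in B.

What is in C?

From (1): w ∈ B.
(2) (disjoint): w ∉ C.
Suppose t ∈ C: no assignment then satisfies all the clues, so t ∉ C.

C = {}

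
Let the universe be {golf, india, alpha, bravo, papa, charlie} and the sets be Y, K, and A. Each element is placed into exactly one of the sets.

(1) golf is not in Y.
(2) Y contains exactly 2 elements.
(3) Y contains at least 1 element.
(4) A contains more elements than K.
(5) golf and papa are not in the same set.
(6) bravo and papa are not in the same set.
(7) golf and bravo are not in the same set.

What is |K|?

1

From (1): golf ∉ Y.
Suppose india ∈ K: no assignment then satisfies all the clues, so india ∉ K.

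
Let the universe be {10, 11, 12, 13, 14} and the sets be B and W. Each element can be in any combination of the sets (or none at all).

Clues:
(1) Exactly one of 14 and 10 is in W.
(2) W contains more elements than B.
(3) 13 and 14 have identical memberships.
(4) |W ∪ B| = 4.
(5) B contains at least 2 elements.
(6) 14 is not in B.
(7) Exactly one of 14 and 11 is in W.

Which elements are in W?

W = {12, 13, 14}

From (6): 14 ∉ B.
(3): 13 matches 14: 13 ∉ B.
Suppose 10 ∈ W: no assignment then satisfies all the clues, so 10 ∉ W.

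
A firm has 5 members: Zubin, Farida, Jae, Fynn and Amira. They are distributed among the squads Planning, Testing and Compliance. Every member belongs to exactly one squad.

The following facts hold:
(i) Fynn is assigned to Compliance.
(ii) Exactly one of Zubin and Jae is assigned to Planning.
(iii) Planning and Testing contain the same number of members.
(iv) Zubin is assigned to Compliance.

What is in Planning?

Planning = {Jae}

From (i): Fynn ∈ Compliance.
From (iv): Zubin ∈ Compliance.
(ii) (exactly one): Jae ∈ Planning.
Suppose Farida ∈ Planning: no assignment then satisfies all the clues, so Farida ∉ Planning.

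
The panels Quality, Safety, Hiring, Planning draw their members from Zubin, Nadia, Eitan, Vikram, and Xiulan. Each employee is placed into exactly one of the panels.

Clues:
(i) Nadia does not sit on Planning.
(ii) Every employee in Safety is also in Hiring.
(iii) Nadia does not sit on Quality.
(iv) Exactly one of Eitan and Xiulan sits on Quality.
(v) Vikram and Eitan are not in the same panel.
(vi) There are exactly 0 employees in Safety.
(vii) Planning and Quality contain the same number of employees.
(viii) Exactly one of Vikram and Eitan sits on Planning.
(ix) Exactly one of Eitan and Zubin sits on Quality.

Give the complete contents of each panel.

Quality = {Eitan}; Safety = {}; Hiring = {Nadia, Xiulan, Zubin}; Planning = {Vikram}

From (i): Nadia ∉ Planning.
From (iii): Nadia ∉ Quality.
(vi): Safety already has 0, so the rest are out.
Only one panel left: Nadia ∈ Hiring.
Suppose Zubin ∈ Quality: no assignment then satisfies all the clues, so Zubin ∉ Quality.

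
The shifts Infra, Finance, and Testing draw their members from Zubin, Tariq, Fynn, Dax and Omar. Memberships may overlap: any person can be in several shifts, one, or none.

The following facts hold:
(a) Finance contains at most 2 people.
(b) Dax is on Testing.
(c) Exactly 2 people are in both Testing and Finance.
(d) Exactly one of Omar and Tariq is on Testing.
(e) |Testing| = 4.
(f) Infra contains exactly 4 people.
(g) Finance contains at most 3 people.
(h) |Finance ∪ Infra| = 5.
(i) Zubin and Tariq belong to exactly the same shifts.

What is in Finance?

Finance = {Dax, Fynn}

From (b): Dax ∈ Testing.
Suppose Zubin ∈ Finance: no assignment then satisfies all the clues, so Zubin ∉ Finance.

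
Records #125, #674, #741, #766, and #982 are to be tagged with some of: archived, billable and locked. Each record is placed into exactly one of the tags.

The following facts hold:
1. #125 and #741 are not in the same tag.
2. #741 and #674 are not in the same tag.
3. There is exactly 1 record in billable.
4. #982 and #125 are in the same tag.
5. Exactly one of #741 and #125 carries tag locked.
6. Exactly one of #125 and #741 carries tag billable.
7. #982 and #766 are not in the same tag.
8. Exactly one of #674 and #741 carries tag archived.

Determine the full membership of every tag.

archived = {#674, #766}; billable = {#741}; locked = {#125, #982}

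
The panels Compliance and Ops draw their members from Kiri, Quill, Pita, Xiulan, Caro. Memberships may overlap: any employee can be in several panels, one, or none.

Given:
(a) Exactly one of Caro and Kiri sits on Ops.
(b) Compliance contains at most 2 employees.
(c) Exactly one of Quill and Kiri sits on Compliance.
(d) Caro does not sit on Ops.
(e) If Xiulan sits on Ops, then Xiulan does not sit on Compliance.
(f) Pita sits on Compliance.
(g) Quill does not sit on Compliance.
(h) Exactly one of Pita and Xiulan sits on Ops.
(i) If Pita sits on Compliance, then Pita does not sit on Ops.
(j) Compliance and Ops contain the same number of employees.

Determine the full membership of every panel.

Compliance = {Kiri, Pita}; Ops = {Kiri, Xiulan}

From (d): Caro ∉ Ops.
From (f): Pita ∈ Compliance.
From (g): Quill ∉ Compliance.
(a) (exactly one): Kiri ∈ Ops.
(c) (exactly one): Kiri ∈ Compliance.
(i): Pita ∉ Ops.
(b): Compliance already has 2, so the rest are out.
(h) (exactly one): Xiulan ∈ Ops.
Suppose Quill ∈ Ops: no assignment then satisfies all the clues, so Quill ∉ Ops.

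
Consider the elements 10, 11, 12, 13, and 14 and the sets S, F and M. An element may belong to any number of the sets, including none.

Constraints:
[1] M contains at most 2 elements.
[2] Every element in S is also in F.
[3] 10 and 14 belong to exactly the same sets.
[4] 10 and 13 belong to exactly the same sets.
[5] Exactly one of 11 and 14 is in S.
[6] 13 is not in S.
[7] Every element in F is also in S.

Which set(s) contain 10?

From (6): 13 ∉ S.
(4): 10 matches 13: 10 ∉ S.
(7) contrapositive: 10 ∉ F.
(7) contrapositive: 13 ∉ F.
(3): 14 matches 10: 14 ∉ S.
(3): 14 matches 10: 14 ∉ F.
(5) (exactly one): 11 ∈ S.
(2) with 11 ∈ S: 11 ∈ F.
Suppose 10 ∈ M: no assignment then satisfies all the clues, so 10 ∉ M.

10: none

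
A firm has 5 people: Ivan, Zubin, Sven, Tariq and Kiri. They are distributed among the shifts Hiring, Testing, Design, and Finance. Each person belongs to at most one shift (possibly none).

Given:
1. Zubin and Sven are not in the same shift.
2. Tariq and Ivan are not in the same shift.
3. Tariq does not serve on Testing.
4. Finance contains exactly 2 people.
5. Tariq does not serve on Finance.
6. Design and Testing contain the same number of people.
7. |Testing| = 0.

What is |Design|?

0

From (3): Tariq ∉ Testing.
From (5): Tariq ∉ Finance.
(7): Testing already has 0, so the rest are out.
Suppose Ivan ∈ Design: no assignment then satisfies all the clues, so Ivan ∉ Design.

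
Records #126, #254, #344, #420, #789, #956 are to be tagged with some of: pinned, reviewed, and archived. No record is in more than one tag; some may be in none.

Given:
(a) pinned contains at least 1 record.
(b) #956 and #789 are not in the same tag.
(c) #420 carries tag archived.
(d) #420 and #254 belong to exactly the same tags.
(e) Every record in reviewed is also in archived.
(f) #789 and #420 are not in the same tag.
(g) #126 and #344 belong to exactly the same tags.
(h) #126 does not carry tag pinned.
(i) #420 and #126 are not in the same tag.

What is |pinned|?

1

From (c): #420 ∈ archived.
From (h): #126 ∉ pinned.
(d): #254 matches #420: #254 ∉ pinned.
(d): #254 matches #420: #254 ∉ reviewed.
(d): #254 matches #420: #254 ∈ archived.
(f): #789 ∉ archived.
(g): #344 matches #126: #344 ∉ pinned.
(i): #126 ∉ archived.
(e) contrapositive: #126 ∉ reviewed.
(e) contrapositive: #789 ∉ reviewed.
(g): #344 matches #126: #344 ∉ reviewed.
Suppose #956 ∈ reviewed: no assignment then satisfies all the clues, so #956 ∉ reviewed.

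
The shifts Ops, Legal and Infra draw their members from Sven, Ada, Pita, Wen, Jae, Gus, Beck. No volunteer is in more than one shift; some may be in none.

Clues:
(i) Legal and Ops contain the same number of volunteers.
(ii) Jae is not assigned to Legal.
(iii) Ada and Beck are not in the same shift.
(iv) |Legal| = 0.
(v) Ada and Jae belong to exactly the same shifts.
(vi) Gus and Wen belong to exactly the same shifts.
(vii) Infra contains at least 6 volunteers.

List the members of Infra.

Infra = {Ada, Gus, Jae, Pita, Sven, Wen}

From (ii): Jae ∉ Legal.
(iv): Legal already has 0, so the rest are out.
Suppose Sven ∉ Infra: no assignment then satisfies all the clues, so Sven ∈ Infra.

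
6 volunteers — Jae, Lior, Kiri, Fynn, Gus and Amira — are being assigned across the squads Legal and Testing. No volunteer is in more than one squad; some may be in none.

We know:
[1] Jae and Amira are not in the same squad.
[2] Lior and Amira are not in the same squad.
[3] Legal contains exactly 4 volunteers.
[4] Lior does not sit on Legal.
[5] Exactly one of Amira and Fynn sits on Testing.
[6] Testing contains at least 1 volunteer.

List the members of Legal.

Legal = {Fynn, Gus, Jae, Kiri}

From (4): Lior ∉ Legal.
Suppose Jae ∉ Legal: no assignment then satisfies all the clues, so Jae ∈ Legal.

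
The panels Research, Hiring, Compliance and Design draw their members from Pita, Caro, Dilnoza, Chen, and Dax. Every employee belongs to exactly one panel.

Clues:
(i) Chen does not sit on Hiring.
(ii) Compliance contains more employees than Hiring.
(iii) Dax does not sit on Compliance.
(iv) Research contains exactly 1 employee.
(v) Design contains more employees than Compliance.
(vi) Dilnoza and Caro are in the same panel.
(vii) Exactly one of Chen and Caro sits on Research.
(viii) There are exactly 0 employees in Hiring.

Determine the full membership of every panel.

Research = {Chen}; Hiring = {}; Compliance = {Pita}; Design = {Caro, Dax, Dilnoza}

From (i): Chen ∉ Hiring.
From (iii): Dax ∉ Compliance.
(viii): Hiring already has 0, so the rest are out.
Suppose Pita ∈ Research: no assignment then satisfies all the clues, so Pita ∉ Research.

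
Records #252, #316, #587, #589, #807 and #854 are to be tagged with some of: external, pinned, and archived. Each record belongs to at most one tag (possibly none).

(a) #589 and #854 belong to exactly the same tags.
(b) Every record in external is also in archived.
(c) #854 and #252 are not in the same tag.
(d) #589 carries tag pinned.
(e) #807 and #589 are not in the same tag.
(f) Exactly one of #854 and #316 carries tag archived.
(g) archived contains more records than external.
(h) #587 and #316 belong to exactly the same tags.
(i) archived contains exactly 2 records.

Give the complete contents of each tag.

From (d): #589 ∈ pinned.
(a): #854 matches #589: #854 ∉ external.
(a): #854 matches #589: #854 ∈ pinned.
(c): #252 ∉ pinned.
(e): #807 ∉ pinned.
(f) (exactly one): #316 ∈ archived.
(h): #587 matches #316: #587 ∉ external.
(h): #587 matches #316: #587 ∉ pinned.
(h): #587 matches #316: #587 ∈ archived.
(i): archived already has 2, so the rest are out.
(b) contrapositive: #252 ∉ external.
(b) contrapositive: #807 ∉ external.

external = {}; pinned = {#589, #854}; archived = {#316, #587}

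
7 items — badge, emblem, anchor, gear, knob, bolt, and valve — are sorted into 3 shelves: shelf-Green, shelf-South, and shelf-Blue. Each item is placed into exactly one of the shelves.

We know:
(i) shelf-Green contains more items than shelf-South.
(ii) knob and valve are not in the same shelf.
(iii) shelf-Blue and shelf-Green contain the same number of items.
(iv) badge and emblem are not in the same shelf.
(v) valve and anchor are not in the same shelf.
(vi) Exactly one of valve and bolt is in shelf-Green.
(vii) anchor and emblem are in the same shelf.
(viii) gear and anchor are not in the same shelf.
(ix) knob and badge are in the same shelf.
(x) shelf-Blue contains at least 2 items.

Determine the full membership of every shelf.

shelf-Green = {anchor, bolt, emblem}; shelf-South = {valve}; shelf-Blue = {badge, gear, knob}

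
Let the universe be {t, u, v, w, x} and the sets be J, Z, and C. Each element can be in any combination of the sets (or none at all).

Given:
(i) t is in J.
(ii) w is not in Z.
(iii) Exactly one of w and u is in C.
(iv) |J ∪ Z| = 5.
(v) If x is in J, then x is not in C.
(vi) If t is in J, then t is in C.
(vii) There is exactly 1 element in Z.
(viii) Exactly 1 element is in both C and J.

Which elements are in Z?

From (i): t ∈ J.
From (ii): w ∉ Z.
(vi): t ∈ C.
Suppose t ∈ Z: no assignment then satisfies all the clues, so t ∉ Z.

Z = {u}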